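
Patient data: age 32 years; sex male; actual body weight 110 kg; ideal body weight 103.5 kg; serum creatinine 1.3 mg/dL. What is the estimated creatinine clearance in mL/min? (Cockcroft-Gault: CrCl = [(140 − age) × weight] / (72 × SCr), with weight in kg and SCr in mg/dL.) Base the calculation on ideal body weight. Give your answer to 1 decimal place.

119.4 mL/min

CrCl = (140 − 32) × 103.5 / (72 × 1.3) = 11178.0 / 93.60 ≈ 119.4 mL/min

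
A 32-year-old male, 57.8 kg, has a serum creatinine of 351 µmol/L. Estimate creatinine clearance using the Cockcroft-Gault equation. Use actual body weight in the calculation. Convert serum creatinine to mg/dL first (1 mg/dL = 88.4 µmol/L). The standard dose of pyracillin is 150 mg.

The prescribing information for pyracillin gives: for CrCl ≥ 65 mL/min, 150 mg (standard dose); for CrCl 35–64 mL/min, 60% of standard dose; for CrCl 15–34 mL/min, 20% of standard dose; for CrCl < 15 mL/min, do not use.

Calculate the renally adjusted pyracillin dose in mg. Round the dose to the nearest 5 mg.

30 mg

SCr = 351 / 88.4 = 3.971 mg/dL
CrCl = (140 − 32) × 57.8 / (72 × 3.971) = 6242.4 / 285.91 ≈ 21.8 mL/min
CrCl ≈ 22 mL/min → bracket 15–34 mL/min.
20% of 150 mg = 30 mg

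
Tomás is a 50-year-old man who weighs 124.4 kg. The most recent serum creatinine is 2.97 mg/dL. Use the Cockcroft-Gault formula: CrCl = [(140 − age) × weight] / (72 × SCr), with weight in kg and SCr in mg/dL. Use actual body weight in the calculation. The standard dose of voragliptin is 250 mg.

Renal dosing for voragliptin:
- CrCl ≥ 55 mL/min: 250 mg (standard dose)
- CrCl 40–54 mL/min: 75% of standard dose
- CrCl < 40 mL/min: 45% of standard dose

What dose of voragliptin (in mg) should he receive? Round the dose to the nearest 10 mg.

CrCl = (140 − 50) × 124.4 / (72 × 2.97) = 11196.0 / 213.84 ≈ 52.4 mL/min
CrCl ≈ 52 mL/min → bracket 40–54 mL/min.
75% of 250 mg = 187.5 mg → 190 mg

190 mg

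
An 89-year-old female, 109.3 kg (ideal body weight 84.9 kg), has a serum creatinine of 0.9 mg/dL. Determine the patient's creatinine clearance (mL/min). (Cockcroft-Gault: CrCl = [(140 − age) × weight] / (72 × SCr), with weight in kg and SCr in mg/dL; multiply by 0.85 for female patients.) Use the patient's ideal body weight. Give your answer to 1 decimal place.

56.8 mL/min

CrCl = (140 − 89) × 84.9 / (72 × 0.9) × 0.85 = 4329.9 / 64.80 × 0.85 ≈ 56.8 mL/min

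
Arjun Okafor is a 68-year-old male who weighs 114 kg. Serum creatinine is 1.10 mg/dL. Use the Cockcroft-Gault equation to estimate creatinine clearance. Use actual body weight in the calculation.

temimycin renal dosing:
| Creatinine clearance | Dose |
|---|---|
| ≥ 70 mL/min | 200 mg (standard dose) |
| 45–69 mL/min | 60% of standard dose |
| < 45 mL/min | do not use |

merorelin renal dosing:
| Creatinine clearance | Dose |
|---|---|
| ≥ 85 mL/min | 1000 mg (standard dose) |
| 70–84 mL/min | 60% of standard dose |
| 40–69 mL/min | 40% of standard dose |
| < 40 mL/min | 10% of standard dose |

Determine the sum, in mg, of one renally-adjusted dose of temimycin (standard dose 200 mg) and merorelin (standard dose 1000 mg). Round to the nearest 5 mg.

CrCl = (140 − 68) × 114 / (72 × 1.1) = 8208.0 / 79.20 ≈ 103.6 mL/min
CrCl ≈ 104 mL/min.
temimycin: ≥ 70 mL/min → 100% of 200 mg = 200 mg.
merorelin: ≥ 85 mL/min → 100% of 1000 mg = 1000 mg.
Total = 200 + 1000 = 1200 mg.

1200 mg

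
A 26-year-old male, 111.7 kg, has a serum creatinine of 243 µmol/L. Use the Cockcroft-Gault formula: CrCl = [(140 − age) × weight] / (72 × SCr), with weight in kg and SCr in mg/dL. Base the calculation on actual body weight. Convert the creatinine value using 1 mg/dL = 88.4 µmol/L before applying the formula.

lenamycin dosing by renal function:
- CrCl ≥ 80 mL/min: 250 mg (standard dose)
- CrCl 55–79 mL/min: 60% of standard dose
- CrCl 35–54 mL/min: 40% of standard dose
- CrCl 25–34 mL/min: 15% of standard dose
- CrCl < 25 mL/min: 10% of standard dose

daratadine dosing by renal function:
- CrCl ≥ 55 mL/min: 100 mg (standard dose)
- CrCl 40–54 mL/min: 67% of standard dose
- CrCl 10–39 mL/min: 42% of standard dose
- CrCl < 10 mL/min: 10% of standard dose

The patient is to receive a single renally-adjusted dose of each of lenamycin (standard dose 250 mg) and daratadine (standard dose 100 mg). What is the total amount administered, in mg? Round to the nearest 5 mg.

250 mg

SCr = 243 / 88.4 = 2.749 mg/dL
CrCl = (140 − 26) × 111.7 / (72 × 2.749) = 12733.8 / 197.93 ≈ 64.3 mL/min
CrCl ≈ 64 mL/min.
lenamycin: 55–79 mL/min → 60% of 250 mg = 150 mg.
daratadine: ≥ 55 mL/min → 100% of 100 mg = 100 mg.
Total = 150 + 100 = 250 mg.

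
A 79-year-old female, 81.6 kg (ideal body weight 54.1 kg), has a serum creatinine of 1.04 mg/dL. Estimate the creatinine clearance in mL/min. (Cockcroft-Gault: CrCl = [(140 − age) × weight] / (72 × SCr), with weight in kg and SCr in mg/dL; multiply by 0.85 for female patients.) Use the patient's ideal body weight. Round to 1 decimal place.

CrCl = (140 − 79) × 54.1 / (72 × 1.04) × 0.85 = 3300.1 / 74.88 × 0.85 ≈ 37.5 mL/min

37.5 mL/min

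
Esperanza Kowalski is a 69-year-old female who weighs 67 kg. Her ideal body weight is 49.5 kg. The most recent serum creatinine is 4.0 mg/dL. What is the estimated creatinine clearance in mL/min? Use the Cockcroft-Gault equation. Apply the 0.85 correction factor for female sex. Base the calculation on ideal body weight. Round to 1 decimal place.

CrCl = (140 − 69) × 49.5 / (72 × 4) × 0.85 = 3514.5 / 288.00 × 0.85 ≈ 10.4 mL/min

10.4 mL/min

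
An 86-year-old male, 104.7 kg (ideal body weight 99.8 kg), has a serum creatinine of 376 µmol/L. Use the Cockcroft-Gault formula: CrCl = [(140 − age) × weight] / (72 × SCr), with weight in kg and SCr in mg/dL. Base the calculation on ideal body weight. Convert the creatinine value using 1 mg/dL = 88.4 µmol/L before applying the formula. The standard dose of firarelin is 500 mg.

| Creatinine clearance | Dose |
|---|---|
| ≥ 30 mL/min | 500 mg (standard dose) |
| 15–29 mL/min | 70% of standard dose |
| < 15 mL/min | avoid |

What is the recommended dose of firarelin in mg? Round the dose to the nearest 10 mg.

350 mg

SCr = 376 / 88.4 = 4.253 mg/dL
CrCl = (140 − 86) × 99.8 / (72 × 4.253) = 5389.2 / 306.22 ≈ 17.6 mL/min
CrCl ≈ 18 mL/min → bracket 15–29 mL/min.
70% of 500 mg = 350 mg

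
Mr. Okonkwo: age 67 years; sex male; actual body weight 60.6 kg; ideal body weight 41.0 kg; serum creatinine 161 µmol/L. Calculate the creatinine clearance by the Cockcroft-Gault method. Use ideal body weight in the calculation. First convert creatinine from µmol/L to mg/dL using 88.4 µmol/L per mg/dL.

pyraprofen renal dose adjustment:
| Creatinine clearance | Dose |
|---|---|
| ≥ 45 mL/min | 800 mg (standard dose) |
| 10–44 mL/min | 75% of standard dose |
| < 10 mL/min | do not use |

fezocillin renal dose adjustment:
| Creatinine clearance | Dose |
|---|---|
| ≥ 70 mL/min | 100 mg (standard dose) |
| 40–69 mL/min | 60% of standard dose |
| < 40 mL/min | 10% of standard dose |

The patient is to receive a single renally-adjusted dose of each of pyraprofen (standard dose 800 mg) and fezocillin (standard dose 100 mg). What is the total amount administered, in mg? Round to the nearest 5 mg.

SCr = 161 / 88.4 = 1.821 mg/dL
CrCl = (140 − 67) × 41 / (72 × 1.821) = 2993.0 / 131.11 ≈ 22.8 mL/min
CrCl ≈ 23 mL/min.
pyraprofen: 10–44 mL/min → 75% of 800 mg = 600 mg.
fezocillin: < 40 mL/min → 10% of 100 mg = 10 mg.
Total = 600 + 10 = 610 mg.

610 mg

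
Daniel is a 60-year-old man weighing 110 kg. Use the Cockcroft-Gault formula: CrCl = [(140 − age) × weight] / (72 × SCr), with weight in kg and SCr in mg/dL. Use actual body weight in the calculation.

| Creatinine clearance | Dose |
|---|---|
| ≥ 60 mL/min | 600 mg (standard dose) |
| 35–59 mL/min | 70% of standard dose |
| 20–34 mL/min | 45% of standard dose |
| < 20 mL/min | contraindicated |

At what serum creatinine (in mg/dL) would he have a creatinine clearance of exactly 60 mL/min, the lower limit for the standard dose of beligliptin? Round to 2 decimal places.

2.04 mg/dL

Standard dose requires CrCl ≥ 60 mL/min.
Set (140 − 60) × 110 / (72 × SCr) = 60
SCr = (140 − 60) × 110 / (72 × 60) = 2.037 mg/dL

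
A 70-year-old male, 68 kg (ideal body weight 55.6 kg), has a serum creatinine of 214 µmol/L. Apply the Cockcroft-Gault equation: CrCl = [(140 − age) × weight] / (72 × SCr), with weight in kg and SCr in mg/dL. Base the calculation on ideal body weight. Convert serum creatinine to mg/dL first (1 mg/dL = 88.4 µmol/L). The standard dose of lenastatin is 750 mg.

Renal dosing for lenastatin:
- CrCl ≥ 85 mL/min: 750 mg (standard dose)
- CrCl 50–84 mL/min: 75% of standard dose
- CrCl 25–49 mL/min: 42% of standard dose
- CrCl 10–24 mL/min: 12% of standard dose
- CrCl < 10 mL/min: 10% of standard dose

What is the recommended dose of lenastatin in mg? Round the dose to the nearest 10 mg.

90 mg

SCr = 214 / 88.4 = 2.421 mg/dL
CrCl = (140 − 70) × 55.6 / (72 × 2.421) = 3892.0 / 174.31 ≈ 22.3 mL/min
CrCl ≈ 22 mL/min → bracket 10–24 mL/min.
12% of 750 mg = 90 mg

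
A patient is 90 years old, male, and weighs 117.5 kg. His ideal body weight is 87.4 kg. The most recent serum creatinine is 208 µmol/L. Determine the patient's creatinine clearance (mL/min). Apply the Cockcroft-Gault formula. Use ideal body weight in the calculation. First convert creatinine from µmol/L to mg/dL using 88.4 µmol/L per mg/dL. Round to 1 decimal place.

SCr = 208 / 88.4 = 2.353 mg/dL
CrCl = (140 − 90) × 87.4 / (72 × 2.353) = 4370.0 / 169.42 ≈ 25.8 mL/min

25.8 mL/min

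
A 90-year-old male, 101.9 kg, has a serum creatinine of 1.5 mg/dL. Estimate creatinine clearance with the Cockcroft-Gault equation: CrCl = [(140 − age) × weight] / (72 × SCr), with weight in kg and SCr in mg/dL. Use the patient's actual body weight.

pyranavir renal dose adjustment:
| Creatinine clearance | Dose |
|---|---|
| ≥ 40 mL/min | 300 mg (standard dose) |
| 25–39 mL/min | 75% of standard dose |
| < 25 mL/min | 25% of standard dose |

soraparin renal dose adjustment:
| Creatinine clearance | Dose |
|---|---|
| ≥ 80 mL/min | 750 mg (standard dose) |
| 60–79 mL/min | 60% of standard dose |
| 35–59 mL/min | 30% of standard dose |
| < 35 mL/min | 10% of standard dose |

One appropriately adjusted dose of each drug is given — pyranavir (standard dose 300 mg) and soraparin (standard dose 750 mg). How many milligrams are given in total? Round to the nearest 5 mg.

CrCl = (140 − 90) × 101.9 / (72 × 1.5) = 5095.0 / 108.00 ≈ 47.2 mL/min
CrCl ≈ 47 mL/min.
pyranavir: ≥ 40 mL/min → 100% of 300 mg = 300 mg.
soraparin: 35–59 mL/min → 30% of 750 mg = 225 mg.
Total = 300 + 225 = 525 mg.

525 mg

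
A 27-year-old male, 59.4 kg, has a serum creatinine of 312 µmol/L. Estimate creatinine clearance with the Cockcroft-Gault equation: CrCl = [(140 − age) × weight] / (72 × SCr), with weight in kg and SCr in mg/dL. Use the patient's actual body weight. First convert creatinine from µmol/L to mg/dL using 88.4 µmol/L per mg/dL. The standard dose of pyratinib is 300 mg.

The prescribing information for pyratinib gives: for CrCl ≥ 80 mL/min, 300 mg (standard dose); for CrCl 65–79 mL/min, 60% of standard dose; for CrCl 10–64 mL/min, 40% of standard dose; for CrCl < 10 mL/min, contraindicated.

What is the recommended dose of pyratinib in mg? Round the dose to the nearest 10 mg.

120 mg

SCr = 312 / 88.4 = 3.529 mg/dL
CrCl = (140 − 27) × 59.4 / (72 × 3.529) = 6712.2 / 254.09 ≈ 26.4 mL/min
CrCl ≈ 26 mL/min → bracket 10–64 mL/min.
40% of 300 mg = 120 mg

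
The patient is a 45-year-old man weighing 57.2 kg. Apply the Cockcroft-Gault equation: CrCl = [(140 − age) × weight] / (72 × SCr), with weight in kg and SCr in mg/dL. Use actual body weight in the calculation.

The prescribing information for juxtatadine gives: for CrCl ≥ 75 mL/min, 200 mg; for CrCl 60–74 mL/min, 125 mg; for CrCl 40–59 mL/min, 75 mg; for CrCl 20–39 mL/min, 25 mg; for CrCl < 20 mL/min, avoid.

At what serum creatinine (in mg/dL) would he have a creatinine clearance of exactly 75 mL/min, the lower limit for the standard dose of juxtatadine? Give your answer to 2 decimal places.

Standard dose requires CrCl ≥ 75 mL/min.
Set (140 − 45) × 57.2 / (72 × SCr) = 75
SCr = (140 − 45) × 57.2 / (72 × 75) = 1.006 mg/dL

1.01 mg/dL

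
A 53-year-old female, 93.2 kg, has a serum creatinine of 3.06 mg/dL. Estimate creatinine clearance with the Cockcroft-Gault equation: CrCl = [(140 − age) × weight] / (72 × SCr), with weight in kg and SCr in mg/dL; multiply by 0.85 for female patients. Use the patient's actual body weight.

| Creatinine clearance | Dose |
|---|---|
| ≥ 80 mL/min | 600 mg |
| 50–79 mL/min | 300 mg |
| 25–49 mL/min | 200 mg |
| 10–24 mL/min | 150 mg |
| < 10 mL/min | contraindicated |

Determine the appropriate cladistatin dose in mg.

CrCl = (140 − 53) × 93.2 / (72 × 3.06) × 0.85 = 8108.4 / 220.32 × 0.85 ≈ 31.3 mL/min
CrCl ≈ 31 mL/min → bracket 25–49 mL/min.
Dose for this bracket: 200 mg.

200 mg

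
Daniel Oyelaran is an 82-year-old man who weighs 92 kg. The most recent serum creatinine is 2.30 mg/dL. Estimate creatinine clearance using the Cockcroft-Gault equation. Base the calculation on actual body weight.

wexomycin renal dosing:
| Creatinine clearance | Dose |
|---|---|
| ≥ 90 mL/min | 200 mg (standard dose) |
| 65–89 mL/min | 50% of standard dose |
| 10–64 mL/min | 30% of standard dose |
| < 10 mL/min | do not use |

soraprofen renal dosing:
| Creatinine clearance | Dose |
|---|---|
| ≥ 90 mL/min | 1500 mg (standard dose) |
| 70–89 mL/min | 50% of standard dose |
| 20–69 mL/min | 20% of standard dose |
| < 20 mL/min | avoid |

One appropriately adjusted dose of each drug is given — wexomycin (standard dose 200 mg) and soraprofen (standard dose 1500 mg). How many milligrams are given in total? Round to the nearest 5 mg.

360 mg

CrCl = (140 − 82) × 92 / (72 × 2.3) = 5336.0 / 165.60 ≈ 32.2 mL/min
CrCl ≈ 32 mL/min.
wexomycin: 10–64 mL/min → 30% of 200 mg = 60 mg.
soraprofen: 20–69 mL/min → 20% of 1500 mg = 300 mg.
Total = 60 + 300 = 360 mg.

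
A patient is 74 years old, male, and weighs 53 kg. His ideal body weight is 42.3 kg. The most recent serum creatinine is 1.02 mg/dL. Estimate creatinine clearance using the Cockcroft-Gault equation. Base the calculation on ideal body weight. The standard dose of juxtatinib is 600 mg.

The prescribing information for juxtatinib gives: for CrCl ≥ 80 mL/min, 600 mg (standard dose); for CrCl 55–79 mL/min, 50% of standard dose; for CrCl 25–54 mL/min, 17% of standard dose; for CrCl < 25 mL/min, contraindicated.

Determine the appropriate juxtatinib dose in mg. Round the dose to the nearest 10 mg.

CrCl = (140 − 74) × 42.3 / (72 × 1.02) = 2791.8 / 73.44 ≈ 38.0 mL/min
CrCl ≈ 38 mL/min → bracket 25–54 mL/min.
17% of 600 mg = 102 mg → 100 mg

100 mg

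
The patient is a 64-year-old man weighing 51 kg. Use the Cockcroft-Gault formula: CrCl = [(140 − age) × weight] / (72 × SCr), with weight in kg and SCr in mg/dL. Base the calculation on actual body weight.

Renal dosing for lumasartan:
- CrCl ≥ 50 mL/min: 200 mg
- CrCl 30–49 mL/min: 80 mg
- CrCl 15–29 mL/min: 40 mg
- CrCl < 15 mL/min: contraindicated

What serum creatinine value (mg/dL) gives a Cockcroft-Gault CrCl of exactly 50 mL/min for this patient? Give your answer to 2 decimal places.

1.08 mg/dL

Standard dose requires CrCl ≥ 50 mL/min.
Set (140 − 64) × 51 / (72 × SCr) = 50
SCr = (140 − 64) × 51 / (72 × 50) = 1.077 mg/dL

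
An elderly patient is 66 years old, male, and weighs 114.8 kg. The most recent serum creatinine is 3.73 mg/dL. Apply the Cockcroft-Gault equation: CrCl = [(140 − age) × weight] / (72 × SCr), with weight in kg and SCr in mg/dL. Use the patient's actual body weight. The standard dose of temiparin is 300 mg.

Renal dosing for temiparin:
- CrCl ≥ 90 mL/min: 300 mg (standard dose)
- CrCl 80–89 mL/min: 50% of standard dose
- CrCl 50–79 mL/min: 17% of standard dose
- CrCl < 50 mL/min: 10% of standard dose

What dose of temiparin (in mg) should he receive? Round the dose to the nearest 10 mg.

30 mg

CrCl = (140 − 66) × 114.8 / (72 × 3.73) = 8495.2 / 268.56 ≈ 31.6 mL/min
CrCl ≈ 32 mL/min → bracket < 50 mL/min.
10% of 300 mg = 30 mg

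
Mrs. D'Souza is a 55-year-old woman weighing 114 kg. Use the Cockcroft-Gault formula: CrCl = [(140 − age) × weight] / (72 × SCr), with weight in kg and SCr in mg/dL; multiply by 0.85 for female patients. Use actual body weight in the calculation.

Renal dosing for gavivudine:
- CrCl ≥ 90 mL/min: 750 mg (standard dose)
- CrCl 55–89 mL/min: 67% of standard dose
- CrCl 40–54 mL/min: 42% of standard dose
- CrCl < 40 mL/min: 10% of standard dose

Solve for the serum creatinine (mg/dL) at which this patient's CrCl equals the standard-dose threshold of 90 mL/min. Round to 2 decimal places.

Standard dose requires CrCl ≥ 90 mL/min.
Set (140 − 55) × 114 × 0.85 / (72 × SCr) = 90
SCr = (140 − 55) × 114 × 0.85 / (72 × 90) = 1.271 mg/dL

1.27 mg/dL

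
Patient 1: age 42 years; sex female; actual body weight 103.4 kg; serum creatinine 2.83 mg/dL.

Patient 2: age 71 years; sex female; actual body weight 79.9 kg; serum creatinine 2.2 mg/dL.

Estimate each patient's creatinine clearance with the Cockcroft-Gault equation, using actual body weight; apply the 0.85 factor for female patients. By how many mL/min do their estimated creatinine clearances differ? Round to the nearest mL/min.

13 mL/min

Patient 1: CrCl = (140 − 42) × 103.4 / (72 × 2.83) × 0.85 = 10133.2 / 203.76 × 0.85 ≈ 42.3 mL/min
Patient 2: CrCl = (140 − 71) × 79.9 / (72 × 2.2) × 0.85 = 5513.1 / 158.40 × 0.85 ≈ 29.6 mL/min
|42.3 − 29.6| = 12.7 mL/min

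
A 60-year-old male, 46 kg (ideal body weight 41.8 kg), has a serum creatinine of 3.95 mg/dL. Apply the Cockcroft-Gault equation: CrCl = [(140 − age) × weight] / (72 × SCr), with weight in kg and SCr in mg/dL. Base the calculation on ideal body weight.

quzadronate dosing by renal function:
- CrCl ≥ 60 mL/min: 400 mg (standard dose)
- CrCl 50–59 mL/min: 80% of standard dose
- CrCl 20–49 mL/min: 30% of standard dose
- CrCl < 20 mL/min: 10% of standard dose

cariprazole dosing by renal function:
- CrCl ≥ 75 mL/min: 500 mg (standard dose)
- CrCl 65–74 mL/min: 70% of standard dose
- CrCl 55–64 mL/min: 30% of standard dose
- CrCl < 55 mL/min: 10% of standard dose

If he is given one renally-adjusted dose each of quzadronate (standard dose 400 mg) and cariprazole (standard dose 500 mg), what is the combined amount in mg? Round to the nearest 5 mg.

CrCl = (140 − 60) × 41.8 / (72 × 3.95) = 3344.0 / 284.40 ≈ 11.8 mL/min
CrCl ≈ 12 mL/min.
quzadronate: < 20 mL/min → 10% of 400 mg = 40 mg.
cariprazole: < 55 mL/min → 10% of 500 mg = 50 mg.
Total = 40 + 50 = 90 mg.

90 mg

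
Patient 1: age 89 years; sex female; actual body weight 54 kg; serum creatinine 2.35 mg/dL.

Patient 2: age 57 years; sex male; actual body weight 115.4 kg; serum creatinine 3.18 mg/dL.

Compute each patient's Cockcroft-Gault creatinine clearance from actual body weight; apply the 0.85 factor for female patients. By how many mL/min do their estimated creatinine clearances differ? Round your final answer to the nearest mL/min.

Patient 1: CrCl = (140 − 89) × 54 / (72 × 2.35) × 0.85 = 2754.0 / 169.20 × 0.85 ≈ 13.8 mL/min
Patient 2: CrCl = (140 − 57) × 115.4 / (72 × 3.18) = 9578.2 / 228.96 ≈ 41.8 mL/min
|13.8 − 41.8| = 28.0 mL/min

28 mL/min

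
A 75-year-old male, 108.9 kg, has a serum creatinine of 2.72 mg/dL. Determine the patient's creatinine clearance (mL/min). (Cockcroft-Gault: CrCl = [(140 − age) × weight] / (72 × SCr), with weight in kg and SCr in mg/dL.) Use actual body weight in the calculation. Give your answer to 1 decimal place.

CrCl = (140 − 75) × 108.9 / (72 × 2.72) = 7078.5 / 195.84 ≈ 36.1 mL/min

36.1 mL/min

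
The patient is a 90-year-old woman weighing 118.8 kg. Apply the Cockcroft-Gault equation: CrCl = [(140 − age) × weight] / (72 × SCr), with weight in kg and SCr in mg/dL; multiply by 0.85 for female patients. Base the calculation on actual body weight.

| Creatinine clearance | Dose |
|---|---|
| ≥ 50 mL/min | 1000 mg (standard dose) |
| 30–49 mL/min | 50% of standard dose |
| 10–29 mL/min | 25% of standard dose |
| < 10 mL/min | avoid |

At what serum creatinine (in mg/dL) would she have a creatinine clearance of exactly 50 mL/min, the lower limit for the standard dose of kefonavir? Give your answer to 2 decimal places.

1.40 mg/dL

Standard dose requires CrCl ≥ 50 mL/min.
Set (140 − 90) × 118.8 × 0.85 / (72 × SCr) = 50
SCr = (140 − 90) × 118.8 × 0.85 / (72 × 50) = 1.403 mg/dL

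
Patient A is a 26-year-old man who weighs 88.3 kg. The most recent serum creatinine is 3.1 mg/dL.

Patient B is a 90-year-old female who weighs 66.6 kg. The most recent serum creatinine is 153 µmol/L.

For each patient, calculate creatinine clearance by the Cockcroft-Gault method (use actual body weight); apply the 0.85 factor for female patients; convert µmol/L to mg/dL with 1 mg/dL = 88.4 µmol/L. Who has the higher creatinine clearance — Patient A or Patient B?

Patient A: CrCl = (140 − 26) × 88.3 / (72 × 3.1) = 10066.2 / 223.20 ≈ 45.1 mL/min
Patient B: SCr = 153 / 88.4 = 1.731 mg/dL
Patient B: CrCl = (140 − 90) × 66.6 / (72 × 1.731) × 0.85 = 3330.0 / 124.63 × 0.85 ≈ 22.7 mL/min
45.1 vs 22.7 mL/min → Patient A is higher.

Patient A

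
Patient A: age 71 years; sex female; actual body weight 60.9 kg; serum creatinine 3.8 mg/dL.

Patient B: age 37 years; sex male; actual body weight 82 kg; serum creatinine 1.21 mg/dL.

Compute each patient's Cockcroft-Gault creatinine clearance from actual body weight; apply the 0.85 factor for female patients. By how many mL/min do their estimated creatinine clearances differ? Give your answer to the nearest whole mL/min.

Patient A: CrCl = (140 − 71) × 60.9 / (72 × 3.8) × 0.85 = 4202.1 / 273.60 × 0.85 ≈ 13.1 mL/min
Patient B: CrCl = (140 − 37) × 82 / (72 × 1.21) = 8446.0 / 87.12 ≈ 96.9 mL/min
|13.1 − 96.9| = 83.8 mL/min

84 mL/min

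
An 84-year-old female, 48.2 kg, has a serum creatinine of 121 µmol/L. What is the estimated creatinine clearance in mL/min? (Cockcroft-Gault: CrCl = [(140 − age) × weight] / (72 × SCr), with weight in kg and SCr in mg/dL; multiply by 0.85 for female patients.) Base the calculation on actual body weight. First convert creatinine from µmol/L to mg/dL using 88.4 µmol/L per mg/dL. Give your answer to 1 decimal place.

SCr = 121 / 88.4 = 1.369 mg/dL
CrCl = (140 − 84) × 48.2 / (72 × 1.369) × 0.85 = 2699.2 / 98.57 × 0.85 ≈ 23.3 mL/min

23.3 mL/min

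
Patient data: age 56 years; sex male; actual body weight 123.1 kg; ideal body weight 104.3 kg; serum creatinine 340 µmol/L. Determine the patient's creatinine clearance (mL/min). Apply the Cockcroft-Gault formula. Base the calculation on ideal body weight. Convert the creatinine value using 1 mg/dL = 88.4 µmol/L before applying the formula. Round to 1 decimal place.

31.6 mL/min

SCr = 340 / 88.4 = 3.846 mg/dL
CrCl = (140 − 56) × 104.3 / (72 × 3.846) = 8761.2 / 276.91 ≈ 31.6 mL/min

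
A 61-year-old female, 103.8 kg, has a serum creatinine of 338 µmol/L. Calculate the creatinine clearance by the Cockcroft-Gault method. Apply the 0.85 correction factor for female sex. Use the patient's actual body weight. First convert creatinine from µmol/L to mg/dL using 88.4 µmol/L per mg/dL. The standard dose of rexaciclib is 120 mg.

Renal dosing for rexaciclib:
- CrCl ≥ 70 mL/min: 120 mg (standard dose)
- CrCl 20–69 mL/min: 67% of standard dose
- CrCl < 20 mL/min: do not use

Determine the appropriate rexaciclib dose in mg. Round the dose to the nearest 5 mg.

SCr = 338 / 88.4 = 3.824 mg/dL
CrCl = (140 − 61) × 103.8 / (72 × 3.824) × 0.85 = 8200.2 / 275.33 × 0.85 ≈ 25.3 mL/min
CrCl ≈ 25 mL/min → bracket 20–69 mL/min.
67% of 120 mg = 80.4 mg → 80 mg

80 mg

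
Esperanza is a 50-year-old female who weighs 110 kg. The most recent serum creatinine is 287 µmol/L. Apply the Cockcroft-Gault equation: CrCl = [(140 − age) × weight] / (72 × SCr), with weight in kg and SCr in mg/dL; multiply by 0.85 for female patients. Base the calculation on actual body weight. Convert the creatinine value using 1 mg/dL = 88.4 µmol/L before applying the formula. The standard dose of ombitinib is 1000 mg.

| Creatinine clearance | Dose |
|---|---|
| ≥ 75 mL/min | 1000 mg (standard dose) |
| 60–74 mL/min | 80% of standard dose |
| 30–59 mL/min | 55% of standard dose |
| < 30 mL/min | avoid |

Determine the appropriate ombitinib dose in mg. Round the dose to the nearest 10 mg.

550 mg

SCr = 287 / 88.4 = 3.247 mg/dL
CrCl = (140 − 50) × 110 / (72 × 3.247) × 0.85 = 9900.0 / 233.78 × 0.85 ≈ 36.0 mL/min
CrCl ≈ 36 mL/min → bracket 30–59 mL/min.
55% of 1000 mg = 550 mg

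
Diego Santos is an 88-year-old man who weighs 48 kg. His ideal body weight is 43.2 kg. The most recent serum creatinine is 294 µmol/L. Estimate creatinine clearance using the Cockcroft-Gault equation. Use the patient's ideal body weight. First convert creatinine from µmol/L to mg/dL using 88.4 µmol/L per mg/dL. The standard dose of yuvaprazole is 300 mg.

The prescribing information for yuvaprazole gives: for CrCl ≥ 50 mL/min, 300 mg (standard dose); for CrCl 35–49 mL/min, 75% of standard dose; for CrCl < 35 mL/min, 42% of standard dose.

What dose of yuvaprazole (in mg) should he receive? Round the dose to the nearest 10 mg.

SCr = 294 / 88.4 = 3.326 mg/dL
CrCl = (140 − 88) × 43.2 / (72 × 3.326) = 2246.4 / 239.47 ≈ 9.4 mL/min
CrCl ≈ 9 mL/min → bracket < 35 mL/min.
42% of 300 mg = 126 mg → 130 mg

130 mg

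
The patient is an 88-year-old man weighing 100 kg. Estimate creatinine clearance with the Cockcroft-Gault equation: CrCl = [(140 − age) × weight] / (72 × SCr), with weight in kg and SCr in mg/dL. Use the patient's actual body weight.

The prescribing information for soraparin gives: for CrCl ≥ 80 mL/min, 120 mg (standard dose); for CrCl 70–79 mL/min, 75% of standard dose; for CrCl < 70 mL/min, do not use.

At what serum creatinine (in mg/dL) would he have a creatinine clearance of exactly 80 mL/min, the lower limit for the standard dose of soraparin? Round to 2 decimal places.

0.90 mg/dL

Standard dose requires CrCl ≥ 80 mL/min.
Set (140 − 88) × 100 / (72 × SCr) = 80
SCr = (140 − 88) × 100 / (72 × 80) = 0.903 mg/dL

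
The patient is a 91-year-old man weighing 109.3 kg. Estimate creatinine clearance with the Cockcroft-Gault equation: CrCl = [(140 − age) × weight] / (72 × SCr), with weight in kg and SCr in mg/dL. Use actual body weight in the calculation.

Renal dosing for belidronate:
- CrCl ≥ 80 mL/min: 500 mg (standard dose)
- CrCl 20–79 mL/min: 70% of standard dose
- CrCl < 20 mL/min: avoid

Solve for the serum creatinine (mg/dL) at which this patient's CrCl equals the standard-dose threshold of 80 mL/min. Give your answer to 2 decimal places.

0.93 mg/dL

Standard dose requires CrCl ≥ 80 mL/min.
Set (140 − 91) × 109.3 / (72 × SCr) = 80
SCr = (140 − 91) × 109.3 / (72 × 80) = 0.930 mg/dL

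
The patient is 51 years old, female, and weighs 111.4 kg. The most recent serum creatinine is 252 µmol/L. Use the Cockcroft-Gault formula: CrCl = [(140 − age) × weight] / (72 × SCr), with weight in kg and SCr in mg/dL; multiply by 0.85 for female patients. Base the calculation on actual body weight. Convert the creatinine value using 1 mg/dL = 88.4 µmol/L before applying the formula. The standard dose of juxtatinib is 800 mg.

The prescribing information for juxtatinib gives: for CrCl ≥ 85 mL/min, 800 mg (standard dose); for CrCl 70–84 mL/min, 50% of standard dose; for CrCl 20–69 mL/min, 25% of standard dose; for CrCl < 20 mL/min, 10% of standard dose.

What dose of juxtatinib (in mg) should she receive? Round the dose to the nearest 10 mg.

SCr = 252 / 88.4 = 2.851 mg/dL
CrCl = (140 − 51) × 111.4 / (72 × 2.851) × 0.85 = 9914.6 / 205.27 × 0.85 ≈ 41.1 mL/min
CrCl ≈ 41 mL/min → bracket 20–69 mL/min.
25% of 800 mg = 200 mg

200 mg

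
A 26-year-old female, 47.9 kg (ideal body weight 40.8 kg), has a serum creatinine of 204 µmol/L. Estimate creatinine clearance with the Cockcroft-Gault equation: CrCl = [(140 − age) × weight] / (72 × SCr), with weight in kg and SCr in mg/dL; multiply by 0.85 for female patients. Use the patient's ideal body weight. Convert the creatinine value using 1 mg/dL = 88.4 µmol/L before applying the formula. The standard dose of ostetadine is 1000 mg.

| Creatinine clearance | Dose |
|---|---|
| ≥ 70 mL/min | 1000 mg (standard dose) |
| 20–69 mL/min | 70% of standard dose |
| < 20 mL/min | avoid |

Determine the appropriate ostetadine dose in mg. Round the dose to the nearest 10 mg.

SCr = 204 / 88.4 = 2.308 mg/dL
CrCl = (140 − 26) × 40.8 / (72 × 2.308) × 0.85 = 4651.2 / 166.18 × 0.85 ≈ 23.8 mL/min
CrCl ≈ 24 mL/min → bracket 20–69 mL/min.
70% of 1000 mg = 700 mg

700 mg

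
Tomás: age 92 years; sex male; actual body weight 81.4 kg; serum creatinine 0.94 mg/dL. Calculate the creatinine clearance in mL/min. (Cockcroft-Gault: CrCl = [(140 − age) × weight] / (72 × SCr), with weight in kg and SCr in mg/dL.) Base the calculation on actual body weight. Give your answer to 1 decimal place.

57.7 mL/min

CrCl = (140 − 92) × 81.4 / (72 × 0.94) = 3907.2 / 67.68 ≈ 57.7 mL/min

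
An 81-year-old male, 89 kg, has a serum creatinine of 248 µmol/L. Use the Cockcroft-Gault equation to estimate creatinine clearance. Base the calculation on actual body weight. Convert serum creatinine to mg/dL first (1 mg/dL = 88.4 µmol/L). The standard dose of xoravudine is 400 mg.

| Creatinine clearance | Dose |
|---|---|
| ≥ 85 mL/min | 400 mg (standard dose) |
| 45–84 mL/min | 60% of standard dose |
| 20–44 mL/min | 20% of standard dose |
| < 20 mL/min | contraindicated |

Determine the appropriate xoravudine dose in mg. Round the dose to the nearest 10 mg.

80 mg

SCr = 248 / 88.4 = 2.805 mg/dL
CrCl = (140 − 81) × 89 / (72 × 2.805) = 5251.0 / 201.96 ≈ 26.0 mL/min
CrCl ≈ 26 mL/min → bracket 20–44 mL/min.
20% of 400 mg = 80 mg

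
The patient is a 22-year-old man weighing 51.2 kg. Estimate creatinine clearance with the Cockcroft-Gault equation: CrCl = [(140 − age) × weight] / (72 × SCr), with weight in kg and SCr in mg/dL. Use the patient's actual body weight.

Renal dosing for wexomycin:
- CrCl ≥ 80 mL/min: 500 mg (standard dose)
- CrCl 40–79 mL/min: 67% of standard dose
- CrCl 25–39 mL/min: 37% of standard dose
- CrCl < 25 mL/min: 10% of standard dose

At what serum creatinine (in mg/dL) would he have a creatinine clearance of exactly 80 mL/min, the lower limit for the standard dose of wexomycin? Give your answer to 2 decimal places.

1.05 mg/dL

Standard dose requires CrCl ≥ 80 mL/min.
Set (140 − 22) × 51.2 / (72 × SCr) = 80
SCr = (140 − 22) × 51.2 / (72 × 80) = 1.049 mg/dL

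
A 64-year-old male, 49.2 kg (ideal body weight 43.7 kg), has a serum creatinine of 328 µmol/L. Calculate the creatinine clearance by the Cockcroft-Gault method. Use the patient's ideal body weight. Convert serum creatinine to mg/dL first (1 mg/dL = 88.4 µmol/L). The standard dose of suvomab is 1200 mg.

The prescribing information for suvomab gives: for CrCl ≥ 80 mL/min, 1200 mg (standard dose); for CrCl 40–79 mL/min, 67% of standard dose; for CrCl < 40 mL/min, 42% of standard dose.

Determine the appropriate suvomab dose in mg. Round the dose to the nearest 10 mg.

500 mg

SCr = 328 / 88.4 = 3.71 mg/dL
CrCl = (140 − 64) × 43.7 / (72 × 3.71) = 3321.2 / 267.12 ≈ 12.4 mL/min
CrCl ≈ 12 mL/min → bracket < 40 mL/min.
42% of 1200 mg = 504 mg → 500 mg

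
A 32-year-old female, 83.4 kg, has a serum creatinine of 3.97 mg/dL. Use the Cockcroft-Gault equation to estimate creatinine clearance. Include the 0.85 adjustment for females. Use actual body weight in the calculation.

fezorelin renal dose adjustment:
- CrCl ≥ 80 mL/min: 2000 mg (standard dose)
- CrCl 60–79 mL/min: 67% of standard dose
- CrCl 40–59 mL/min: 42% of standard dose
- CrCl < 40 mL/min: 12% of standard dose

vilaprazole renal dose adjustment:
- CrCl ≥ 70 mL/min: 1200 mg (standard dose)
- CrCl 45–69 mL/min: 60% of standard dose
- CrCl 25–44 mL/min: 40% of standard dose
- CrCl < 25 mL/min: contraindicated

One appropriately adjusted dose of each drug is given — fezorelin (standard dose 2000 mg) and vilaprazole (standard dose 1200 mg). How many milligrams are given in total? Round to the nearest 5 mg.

CrCl = (140 − 32) × 83.4 / (72 × 3.97) × 0.85 = 9007.2 / 285.84 × 0.85 ≈ 26.8 mL/min
CrCl ≈ 27 mL/min.
fezorelin: < 40 mL/min → 12% of 2000 mg = 240 mg.
vilaprazole: 25–44 mL/min → 40% of 1200 mg = 480 mg.
Total = 240 + 480 = 720 mg.

720 mg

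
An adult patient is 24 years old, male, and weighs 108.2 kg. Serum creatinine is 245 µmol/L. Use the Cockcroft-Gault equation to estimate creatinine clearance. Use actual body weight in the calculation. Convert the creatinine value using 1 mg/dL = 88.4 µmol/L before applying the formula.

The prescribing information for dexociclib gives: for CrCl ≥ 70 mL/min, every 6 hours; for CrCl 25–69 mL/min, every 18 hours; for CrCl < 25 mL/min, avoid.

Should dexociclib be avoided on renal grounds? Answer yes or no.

no

SCr = 245 / 88.4 = 2.771 mg/dL
CrCl = (140 − 24) × 108.2 / (72 × 2.771) = 12551.2 / 199.51 ≈ 62.9 mL/min
CrCl ≈ 63 mL/min, which is ≥ 25 mL/min.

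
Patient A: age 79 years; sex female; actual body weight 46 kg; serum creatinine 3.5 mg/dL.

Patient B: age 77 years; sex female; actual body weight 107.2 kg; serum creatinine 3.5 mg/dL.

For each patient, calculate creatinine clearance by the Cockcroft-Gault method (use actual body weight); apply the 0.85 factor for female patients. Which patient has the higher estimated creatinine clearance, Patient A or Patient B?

Patient B

Patient A: CrCl = (140 − 79) × 46 / (72 × 3.5) × 0.85 = 2806.0 / 252.00 × 0.85 ≈ 9.5 mL/min
Patient B: CrCl = (140 − 77) × 107.2 / (72 × 3.5) × 0.85 = 6753.6 / 252.00 × 0.85 ≈ 22.8 mL/min
9.5 vs 22.8 mL/min → Patient B is higher.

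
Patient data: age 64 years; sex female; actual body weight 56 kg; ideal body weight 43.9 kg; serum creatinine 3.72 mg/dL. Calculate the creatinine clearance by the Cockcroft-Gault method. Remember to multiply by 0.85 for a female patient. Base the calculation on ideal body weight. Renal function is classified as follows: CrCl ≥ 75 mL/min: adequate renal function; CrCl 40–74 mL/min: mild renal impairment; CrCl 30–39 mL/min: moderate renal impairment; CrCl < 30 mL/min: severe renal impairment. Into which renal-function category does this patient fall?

severe renal impairment

CrCl = (140 − 64) × 43.9 / (72 × 3.72) × 0.85 = 3336.4 / 267.84 × 0.85 ≈ 10.6 mL/min
11 mL/min falls in the 'severe renal impairment' range.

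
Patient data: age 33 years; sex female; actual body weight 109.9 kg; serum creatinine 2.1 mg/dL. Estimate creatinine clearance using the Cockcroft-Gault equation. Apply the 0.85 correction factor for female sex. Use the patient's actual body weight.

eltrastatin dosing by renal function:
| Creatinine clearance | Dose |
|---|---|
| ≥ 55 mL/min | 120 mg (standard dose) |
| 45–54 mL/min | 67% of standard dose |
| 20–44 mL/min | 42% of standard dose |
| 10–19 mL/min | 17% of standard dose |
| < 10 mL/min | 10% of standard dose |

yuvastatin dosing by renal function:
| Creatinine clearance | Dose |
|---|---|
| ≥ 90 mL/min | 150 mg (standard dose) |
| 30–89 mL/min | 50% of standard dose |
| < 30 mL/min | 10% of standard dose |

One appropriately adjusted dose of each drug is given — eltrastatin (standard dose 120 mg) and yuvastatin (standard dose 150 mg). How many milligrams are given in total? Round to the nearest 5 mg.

CrCl = (140 − 33) × 109.9 / (72 × 2.1) × 0.85 = 11759.3 / 151.20 × 0.85 ≈ 66.1 mL/min
CrCl ≈ 66 mL/min.
eltrastatin: ≥ 55 mL/min → 100% of 120 mg = 120 mg.
yuvastatin: 30–89 mL/min → 50% of 150 mg = 75 mg.
Total = 120 + 75 = 195 mg.

195 mg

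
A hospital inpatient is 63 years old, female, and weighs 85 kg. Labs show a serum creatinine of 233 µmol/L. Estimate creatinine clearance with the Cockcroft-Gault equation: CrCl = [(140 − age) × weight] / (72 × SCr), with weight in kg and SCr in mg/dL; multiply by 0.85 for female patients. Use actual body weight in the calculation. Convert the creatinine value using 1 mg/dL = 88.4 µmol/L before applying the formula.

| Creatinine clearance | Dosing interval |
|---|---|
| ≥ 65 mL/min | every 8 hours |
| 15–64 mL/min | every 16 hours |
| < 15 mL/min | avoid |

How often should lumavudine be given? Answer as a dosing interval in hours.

SCr = 233 / 88.4 = 2.636 mg/dL
CrCl = (140 − 63) × 85 / (72 × 2.636) × 0.85 = 6545.0 / 189.79 × 0.85 ≈ 29.3 mL/min
CrCl ≈ 29 mL/min → bracket 15–64 mL/min → every 16 hours.

every 16 hours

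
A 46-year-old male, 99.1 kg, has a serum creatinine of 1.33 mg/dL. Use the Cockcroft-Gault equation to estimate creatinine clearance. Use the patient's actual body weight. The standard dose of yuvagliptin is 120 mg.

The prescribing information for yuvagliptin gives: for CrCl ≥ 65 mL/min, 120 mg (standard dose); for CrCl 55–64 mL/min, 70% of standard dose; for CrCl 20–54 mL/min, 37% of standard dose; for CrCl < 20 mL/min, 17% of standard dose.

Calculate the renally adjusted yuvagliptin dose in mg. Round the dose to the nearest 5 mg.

CrCl = (140 − 46) × 99.1 / (72 × 1.33) = 9315.4 / 95.76 ≈ 97.3 mL/min
CrCl ≈ 97 mL/min → bracket ≥ 65 mL/min.
100% of 120 mg = 120 mg

120 mg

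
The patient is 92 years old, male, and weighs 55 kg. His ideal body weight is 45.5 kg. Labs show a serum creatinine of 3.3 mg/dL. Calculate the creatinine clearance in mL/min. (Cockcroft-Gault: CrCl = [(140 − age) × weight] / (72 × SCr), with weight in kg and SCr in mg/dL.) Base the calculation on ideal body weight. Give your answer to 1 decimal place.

CrCl = (140 − 92) × 45.5 / (72 × 3.3) = 2184.0 / 237.60 ≈ 9.2 mL/min

9.2 mL/min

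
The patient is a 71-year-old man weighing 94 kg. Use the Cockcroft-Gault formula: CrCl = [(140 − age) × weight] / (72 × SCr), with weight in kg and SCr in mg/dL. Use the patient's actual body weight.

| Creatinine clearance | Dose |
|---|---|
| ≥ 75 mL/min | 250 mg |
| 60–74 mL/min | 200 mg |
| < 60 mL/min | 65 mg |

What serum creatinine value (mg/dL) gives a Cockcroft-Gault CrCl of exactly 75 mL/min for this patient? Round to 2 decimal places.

1.20 mg/dL

Standard dose requires CrCl ≥ 75 mL/min.
Set (140 − 71) × 94 / (72 × SCr) = 75
SCr = (140 − 71) × 94 / (72 × 75) = 1.201 mg/dL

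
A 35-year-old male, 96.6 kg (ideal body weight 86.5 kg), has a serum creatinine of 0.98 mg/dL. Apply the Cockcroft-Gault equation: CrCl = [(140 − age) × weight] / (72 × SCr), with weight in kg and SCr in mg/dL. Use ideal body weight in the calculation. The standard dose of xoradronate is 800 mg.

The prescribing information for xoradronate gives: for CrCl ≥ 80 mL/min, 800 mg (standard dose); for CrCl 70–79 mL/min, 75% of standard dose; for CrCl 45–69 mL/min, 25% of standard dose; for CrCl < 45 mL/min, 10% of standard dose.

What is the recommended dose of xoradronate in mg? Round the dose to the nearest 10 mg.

CrCl = (140 − 35) × 86.5 / (72 × 0.98) = 9082.5 / 70.56 ≈ 128.7 mL/min
CrCl ≈ 129 mL/min → bracket ≥ 80 mL/min.
100% of 800 mg = 800 mg

800 mg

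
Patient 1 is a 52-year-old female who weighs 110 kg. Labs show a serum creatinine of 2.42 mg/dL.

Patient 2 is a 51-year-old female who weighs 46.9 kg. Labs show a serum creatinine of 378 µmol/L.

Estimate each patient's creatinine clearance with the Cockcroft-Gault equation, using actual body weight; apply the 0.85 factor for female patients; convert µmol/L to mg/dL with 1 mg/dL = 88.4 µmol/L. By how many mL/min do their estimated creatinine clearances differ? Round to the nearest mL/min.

36 mL/min

Patient 1: CrCl = (140 − 52) × 110 / (72 × 2.42) × 0.85 = 9680.0 / 174.24 × 0.85 ≈ 47.2 mL/min
Patient 2: SCr = 378 / 88.4 = 4.276 mg/dL
Patient 2: CrCl = (140 − 51) × 46.9 / (72 × 4.276) × 0.85 = 4174.1 / 307.87 × 0.85 ≈ 11.5 mL/min
|47.2 − 11.5| = 35.7 mL/min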